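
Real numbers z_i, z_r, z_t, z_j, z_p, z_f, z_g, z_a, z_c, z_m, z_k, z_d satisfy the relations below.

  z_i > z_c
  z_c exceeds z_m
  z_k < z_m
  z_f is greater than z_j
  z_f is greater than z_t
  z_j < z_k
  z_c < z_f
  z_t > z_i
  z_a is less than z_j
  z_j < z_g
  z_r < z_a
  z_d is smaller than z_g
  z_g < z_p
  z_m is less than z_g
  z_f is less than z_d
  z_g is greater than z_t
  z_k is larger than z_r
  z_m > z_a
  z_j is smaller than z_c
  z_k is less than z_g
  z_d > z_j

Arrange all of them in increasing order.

Each adjacent pair is fixed by a given relation: z_r < z_a; z_a < z_j; z_j < z_k; z_k < z_m; z_m < z_c; z_c < z_i; z_i < z_t; z_t < z_f; z_f < z_d; z_d < z_g; z_g < z_p. Chaining them end to end gives the full order.

z_r < z_a < z_j < z_k < z_m < z_c < z_i < z_t < z_f < z_d < z_g < z_p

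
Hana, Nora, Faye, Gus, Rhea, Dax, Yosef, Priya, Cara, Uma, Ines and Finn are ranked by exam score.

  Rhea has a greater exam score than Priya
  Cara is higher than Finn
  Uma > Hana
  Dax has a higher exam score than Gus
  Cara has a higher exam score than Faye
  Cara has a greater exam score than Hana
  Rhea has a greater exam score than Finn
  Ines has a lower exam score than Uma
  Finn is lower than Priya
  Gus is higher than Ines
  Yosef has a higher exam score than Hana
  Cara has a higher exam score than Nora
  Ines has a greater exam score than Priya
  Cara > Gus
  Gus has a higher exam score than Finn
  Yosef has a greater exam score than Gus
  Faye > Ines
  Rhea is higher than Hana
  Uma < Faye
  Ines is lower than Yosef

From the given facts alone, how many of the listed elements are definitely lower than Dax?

Directly below Dax: Gus.
One step further: Finn, Ines (3 so far).
One step further: Priya (4 so far).
Nothing else is reachable below Dax; 4 in all.

4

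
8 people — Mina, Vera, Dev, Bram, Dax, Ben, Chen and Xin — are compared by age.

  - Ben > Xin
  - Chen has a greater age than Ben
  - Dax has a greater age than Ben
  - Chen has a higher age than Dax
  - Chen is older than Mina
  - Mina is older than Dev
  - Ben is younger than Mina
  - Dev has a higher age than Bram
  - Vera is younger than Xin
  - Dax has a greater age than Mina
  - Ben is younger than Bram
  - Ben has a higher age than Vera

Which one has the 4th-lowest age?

Bram

Piecing the relations together gives one ordering: Vera < Xin < Ben < Bram < Dev < Mina < Dax < Chen.
Counting 4 from the smallest end gives Bram.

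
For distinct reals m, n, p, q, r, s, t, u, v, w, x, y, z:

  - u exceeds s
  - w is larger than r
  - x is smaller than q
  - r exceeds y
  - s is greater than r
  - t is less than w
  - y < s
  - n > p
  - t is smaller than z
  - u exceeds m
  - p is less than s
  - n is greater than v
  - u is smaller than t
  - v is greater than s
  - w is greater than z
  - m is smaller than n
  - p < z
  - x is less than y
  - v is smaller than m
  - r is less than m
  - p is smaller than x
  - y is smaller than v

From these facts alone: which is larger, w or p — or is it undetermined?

w

Following the relations from p: p < x < y < r < s < v < m < u < t < z < w.
So w is larger.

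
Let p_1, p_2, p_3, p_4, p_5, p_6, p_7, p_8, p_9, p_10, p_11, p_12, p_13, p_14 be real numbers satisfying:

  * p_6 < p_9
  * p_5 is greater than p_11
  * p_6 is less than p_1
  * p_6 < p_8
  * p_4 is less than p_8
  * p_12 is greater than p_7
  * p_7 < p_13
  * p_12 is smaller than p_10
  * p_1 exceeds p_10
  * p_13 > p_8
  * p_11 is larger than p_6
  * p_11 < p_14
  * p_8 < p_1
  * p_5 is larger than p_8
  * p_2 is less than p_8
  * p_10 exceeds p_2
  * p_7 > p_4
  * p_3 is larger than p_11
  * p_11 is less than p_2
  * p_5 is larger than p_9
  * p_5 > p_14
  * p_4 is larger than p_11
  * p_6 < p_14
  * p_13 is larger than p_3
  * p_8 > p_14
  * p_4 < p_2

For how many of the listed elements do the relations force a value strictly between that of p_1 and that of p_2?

2

The relations place p_2 below p_1. An element lies strictly between them when it is forced above p_2 and also forced below p_1.
Above p_2: {p_8, p_10, p_5, p_13}. Below p_1: {p_6, p_11, p_4, p_14, p_7, p_8, p_12, p_10}.
Intersection: {p_8, p_10} — 2.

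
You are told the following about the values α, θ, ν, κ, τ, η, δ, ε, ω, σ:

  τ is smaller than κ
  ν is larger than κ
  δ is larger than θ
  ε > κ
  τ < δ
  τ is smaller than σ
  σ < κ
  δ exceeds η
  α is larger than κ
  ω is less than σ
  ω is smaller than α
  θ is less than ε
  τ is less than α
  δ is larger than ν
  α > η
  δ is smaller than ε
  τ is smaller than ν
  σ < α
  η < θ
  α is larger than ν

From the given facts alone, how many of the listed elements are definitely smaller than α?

6

Directly below α: τ, η, ω, σ, κ, ν.
Nothing else is reachable below α; 6 in all.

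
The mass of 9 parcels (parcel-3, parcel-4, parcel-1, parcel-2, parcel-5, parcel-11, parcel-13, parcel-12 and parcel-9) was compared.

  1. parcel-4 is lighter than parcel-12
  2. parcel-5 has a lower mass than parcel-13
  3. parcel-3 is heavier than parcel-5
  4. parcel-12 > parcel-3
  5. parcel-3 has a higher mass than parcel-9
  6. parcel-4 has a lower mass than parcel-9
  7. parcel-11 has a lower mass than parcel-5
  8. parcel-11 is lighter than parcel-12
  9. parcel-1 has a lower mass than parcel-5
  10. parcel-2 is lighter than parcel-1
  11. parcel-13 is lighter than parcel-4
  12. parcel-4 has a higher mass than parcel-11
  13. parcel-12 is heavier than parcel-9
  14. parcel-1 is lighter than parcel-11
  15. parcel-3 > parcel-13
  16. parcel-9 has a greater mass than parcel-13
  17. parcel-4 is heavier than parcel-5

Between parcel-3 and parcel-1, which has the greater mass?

parcel-3

parcel-1 < parcel-11 and parcel-11 < parcel-5 give parcel-1 < parcel-5.
Then parcel-5 < parcel-13 extends the chain to parcel-13.
With parcel-13 < parcel-4: parcel-1 < parcel-11 < parcel-5 < parcel-13 < parcel-4.
Then parcel-4 < parcel-9 extends the chain to parcel-9.
With parcel-9 < parcel-3: parcel-1 < parcel-11 < parcel-5 < parcel-13 < parcel-4 < parcel-9 < parcel-3.
So parcel-1 < parcel-3; parcel-3 is the heavier of the two.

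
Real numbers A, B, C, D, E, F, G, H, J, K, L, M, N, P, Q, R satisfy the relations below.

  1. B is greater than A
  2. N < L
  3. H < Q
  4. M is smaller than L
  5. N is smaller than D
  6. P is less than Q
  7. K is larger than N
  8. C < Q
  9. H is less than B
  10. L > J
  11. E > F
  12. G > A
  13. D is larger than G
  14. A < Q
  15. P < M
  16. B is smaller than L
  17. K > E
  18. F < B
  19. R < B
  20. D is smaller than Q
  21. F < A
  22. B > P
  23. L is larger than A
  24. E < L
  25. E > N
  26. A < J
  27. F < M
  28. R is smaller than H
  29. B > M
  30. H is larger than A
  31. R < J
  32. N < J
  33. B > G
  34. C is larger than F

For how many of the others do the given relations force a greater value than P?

The elements the relations force above P are M, B, L, Q — no chain reaches any other.
That is 4.

4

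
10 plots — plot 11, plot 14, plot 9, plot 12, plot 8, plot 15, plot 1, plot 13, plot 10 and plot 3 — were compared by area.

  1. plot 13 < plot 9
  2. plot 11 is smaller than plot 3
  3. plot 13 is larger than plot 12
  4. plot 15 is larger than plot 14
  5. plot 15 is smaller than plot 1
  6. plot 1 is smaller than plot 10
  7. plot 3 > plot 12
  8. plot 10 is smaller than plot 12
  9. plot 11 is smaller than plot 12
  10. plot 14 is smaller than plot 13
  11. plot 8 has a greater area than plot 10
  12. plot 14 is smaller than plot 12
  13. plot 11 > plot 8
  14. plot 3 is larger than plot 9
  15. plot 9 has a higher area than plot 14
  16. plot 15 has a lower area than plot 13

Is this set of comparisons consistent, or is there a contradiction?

The single ordering plot 14 < plot 15 < plot 1 < plot 10 < plot 8 < plot 11 < plot 12 < plot 13 < plot 9 < plot 3 satisfies every listed relation, so no contradiction arises.

consistent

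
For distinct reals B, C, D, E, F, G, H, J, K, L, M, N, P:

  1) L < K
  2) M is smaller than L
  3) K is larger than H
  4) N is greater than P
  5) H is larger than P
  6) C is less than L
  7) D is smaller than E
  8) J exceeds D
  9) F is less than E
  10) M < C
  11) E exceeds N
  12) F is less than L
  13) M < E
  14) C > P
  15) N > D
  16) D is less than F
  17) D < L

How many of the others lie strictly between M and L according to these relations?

The relations place M below L. An element lies strictly between them when it is forced above M and also forced below L.
Above M: {C, K, E}. Below L: {P, D, F, C}.
Intersection: {C} — 1.

1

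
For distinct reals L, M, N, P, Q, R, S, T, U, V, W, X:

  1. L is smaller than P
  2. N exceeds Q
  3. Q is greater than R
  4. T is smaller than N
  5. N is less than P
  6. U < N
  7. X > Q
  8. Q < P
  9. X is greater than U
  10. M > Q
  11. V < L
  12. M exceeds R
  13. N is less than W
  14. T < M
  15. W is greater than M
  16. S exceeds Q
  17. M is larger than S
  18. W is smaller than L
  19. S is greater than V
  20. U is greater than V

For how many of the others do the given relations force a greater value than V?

8

Directly above V: S, U, L.
One step further: M, N, X, P (7 so far).
One step further: W (8 so far).
No other element is forced above V by the given relations, so the count is 8.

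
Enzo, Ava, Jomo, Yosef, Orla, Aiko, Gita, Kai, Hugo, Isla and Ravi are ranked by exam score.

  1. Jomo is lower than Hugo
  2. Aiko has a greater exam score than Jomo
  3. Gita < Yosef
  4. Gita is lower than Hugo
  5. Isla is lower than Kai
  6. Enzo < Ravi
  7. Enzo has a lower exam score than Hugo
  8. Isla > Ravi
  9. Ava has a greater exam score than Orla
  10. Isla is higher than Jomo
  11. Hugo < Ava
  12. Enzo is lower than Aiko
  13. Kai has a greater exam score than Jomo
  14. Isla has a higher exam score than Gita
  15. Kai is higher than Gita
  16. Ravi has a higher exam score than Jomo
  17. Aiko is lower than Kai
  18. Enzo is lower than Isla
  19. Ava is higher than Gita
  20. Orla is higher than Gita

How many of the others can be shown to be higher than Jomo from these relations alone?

6

From Jomo the given relations immediately reach Aiko, Ravi, Isla, Kai, Hugo.
From those, Ava — 6 in total.
No other element is forced above Jomo by the given relations, so the count is 6.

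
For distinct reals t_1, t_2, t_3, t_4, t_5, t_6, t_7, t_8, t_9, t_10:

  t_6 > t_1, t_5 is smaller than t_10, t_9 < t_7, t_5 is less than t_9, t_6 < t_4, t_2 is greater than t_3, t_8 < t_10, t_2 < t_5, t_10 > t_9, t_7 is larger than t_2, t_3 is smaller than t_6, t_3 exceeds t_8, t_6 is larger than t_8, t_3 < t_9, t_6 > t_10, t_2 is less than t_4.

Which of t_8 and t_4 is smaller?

t_8

t_8 < t_3 < t_2 < t_5 < t_9 < t_10 < t_6 < t_4, by transitivity through t_3, t_2, t_5, t_9, t_10, t_6.
So t_8 < t_4; t_8 is the smaller of the two.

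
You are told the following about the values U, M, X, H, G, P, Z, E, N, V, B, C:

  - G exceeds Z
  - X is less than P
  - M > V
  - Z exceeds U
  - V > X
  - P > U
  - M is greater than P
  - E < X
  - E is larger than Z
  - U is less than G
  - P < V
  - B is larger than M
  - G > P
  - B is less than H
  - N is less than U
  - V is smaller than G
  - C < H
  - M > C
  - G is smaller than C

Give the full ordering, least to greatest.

N < U < Z < E < X < P < V < G < C < M < B < H

Nothing is placed below N, so it is least; from there N < U; U < Z; Z < E; E < X; X < P; P < V; V < G; G < C; C < M; M < B; B < H, each given directly.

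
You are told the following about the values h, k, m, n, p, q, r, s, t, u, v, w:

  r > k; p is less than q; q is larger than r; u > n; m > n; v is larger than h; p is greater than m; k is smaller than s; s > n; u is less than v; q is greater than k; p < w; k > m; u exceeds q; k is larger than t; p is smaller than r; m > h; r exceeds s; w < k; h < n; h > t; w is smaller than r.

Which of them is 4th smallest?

Piecing the relations together gives one ordering: t < h < n < m < p < w < k < s < r < q < u < v.
Counting 4 from the smallest end gives m.

m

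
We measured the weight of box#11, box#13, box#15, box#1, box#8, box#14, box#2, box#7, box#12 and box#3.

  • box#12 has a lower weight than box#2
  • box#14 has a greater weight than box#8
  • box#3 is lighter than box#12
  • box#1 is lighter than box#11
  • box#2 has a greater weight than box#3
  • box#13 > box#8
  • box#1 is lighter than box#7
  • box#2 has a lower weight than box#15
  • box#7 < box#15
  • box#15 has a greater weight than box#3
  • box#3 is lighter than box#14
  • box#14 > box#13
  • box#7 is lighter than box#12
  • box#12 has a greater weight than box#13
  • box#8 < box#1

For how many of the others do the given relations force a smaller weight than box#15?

7

The elements the relations force below box#15 are box#8, box#1, box#3, box#7, box#13, box#12, box#2 — no chain reaches any other.
That is 7.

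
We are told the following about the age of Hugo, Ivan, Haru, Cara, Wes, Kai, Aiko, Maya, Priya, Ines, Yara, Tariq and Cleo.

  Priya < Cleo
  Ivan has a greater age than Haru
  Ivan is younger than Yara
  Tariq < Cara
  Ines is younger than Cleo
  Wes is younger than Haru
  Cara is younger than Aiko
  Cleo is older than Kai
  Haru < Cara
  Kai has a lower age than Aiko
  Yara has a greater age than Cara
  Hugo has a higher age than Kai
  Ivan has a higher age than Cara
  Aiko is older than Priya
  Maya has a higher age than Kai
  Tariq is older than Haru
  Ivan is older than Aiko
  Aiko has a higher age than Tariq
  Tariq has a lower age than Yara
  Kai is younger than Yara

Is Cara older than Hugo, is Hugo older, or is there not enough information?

undetermined

Following every chain through Cara: above Cara we get Aiko, Ivan, Yara; below Cara we get Wes, Haru, Tariq.
Hugo is not reached, and no chain runs the other way from Hugo to Cara.
So the given relations leave the order of Cara and Hugo undetermined.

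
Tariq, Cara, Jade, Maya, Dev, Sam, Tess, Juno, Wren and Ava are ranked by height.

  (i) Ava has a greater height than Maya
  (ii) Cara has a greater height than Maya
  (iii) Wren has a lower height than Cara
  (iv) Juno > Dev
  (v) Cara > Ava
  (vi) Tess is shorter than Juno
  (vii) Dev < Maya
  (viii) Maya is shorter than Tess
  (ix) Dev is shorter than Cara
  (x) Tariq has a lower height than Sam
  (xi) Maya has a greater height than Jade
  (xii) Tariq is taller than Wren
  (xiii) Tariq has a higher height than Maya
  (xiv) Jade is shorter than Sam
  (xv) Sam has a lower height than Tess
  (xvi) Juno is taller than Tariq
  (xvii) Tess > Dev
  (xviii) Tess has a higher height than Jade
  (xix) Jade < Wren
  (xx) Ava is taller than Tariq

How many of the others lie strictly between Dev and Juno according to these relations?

Chaining upward from Dev reaches: Maya, Tariq, Sam, Tess, Ava, Cara.
Chaining downward from Juno reaches: Jade, Maya, Wren, Tariq, Sam, Tess.
Strictly between Dev and Juno are those in both lists: Maya, Tariq, Sam, Tess — 4 elements.

4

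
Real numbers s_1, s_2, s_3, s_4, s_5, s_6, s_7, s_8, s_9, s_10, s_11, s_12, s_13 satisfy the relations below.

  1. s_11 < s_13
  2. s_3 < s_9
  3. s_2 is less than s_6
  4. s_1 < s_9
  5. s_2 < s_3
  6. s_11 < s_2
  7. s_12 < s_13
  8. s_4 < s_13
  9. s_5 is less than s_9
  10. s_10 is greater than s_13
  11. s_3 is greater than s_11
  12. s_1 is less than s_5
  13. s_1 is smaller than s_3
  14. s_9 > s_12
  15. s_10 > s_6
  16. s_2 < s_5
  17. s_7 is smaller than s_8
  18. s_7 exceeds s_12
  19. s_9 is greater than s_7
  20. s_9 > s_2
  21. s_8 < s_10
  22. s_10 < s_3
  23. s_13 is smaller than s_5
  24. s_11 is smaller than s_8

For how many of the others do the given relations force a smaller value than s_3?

10

The elements the relations force below s_3 are s_4, s_11, s_2, s_12, s_7, s_13, s_8, s_1, s_6, s_10 — no chain reaches any other.
That is 10.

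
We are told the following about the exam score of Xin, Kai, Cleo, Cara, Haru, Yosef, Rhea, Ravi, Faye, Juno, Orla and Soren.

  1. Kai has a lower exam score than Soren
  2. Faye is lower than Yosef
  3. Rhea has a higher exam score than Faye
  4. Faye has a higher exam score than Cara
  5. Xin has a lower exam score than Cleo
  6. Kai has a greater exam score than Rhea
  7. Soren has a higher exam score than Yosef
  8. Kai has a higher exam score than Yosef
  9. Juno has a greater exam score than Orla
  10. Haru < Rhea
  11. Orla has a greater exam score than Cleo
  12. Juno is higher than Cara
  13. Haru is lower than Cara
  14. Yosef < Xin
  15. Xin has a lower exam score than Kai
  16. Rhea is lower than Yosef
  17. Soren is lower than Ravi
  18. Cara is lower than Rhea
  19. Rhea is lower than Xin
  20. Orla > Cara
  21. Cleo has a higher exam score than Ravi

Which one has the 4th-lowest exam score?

The consecutive relations fix a unique order: Haru < Cara < Faye < Rhea < Yosef < Xin < Kai < Soren < Ravi < Cleo < Orla < Juno.
Counting 4 from the smallest end gives Rhea.

Rhea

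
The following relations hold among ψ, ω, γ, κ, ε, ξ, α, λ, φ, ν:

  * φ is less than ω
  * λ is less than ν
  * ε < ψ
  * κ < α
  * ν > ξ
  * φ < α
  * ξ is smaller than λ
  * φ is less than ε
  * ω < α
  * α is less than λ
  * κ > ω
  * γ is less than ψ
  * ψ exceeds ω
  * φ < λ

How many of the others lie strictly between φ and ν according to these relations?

4

Chaining upward from φ reaches: ω, ε, κ, α, ψ, λ.
Chaining downward from ν reaches: ω, κ, ξ, α, λ.
Strictly between φ and ν are those in both lists: ω, κ, α, λ — 4 elements.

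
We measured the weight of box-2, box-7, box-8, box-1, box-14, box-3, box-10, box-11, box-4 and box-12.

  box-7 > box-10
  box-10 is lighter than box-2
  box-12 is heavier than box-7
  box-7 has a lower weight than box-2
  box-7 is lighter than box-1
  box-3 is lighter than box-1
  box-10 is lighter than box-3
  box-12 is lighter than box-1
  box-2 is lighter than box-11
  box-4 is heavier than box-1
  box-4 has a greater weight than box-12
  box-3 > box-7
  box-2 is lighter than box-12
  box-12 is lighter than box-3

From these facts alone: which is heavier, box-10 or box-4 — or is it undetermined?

Link the given pairs in sequence: box-10 < box-2; box-2 < box-12; box-12 < box-3; box-3 < box-1; box-1 < box-4.
Chaining these gives box-10 < box-2 < box-12 < box-3 < box-1 < box-4.
So box-4 is heavier.

box-4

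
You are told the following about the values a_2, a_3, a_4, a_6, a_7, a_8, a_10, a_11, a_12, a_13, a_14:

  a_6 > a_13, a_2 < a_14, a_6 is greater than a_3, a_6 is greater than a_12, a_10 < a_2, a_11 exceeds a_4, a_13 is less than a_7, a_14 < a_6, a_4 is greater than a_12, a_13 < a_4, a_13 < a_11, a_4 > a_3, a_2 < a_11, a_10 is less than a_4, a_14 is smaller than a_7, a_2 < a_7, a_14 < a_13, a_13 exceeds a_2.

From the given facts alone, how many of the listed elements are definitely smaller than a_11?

7

Directly below a_11: a_2, a_13, a_4.
One step further: a_10, a_12, a_3, a_14 (7 so far).
Nothing else is reachable below a_11; 7 in all.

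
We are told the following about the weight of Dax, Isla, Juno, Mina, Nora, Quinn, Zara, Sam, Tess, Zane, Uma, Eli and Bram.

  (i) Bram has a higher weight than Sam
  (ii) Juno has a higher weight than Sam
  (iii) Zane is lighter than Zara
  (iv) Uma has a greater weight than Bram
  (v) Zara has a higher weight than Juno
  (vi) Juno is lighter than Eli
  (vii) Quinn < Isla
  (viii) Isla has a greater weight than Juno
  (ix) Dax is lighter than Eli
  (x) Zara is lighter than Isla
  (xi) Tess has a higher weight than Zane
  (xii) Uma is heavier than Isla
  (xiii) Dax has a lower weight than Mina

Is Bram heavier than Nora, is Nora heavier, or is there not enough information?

undetermined

Following every chain through Nora: nothing is chained to Nora.
Bram is not reached, and no chain runs the other way from Bram to Nora.
So the given relations leave the order of Nora and Bram undetermined.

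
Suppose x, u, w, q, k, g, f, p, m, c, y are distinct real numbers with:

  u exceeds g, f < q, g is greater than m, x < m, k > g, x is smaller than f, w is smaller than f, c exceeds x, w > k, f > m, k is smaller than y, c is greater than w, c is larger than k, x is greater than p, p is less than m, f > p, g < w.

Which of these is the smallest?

p

Chaining upward from p: directly above it, x, m, f; then g, c, q; then k, w, u; then y.
That covers every other element, and nothing is given below p, so p is the smallest.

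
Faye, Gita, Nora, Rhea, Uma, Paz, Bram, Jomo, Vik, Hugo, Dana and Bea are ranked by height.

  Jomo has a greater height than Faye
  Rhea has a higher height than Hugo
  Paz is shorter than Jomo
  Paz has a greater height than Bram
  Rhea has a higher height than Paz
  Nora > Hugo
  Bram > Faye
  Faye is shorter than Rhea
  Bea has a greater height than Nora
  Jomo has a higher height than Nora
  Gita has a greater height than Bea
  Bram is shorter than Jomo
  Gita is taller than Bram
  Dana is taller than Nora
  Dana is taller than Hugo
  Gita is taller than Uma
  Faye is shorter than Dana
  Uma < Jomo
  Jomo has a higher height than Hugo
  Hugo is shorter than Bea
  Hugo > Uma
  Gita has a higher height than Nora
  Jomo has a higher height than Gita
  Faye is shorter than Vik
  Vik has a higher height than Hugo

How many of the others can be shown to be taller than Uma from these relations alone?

From Uma the given relations immediately reach Hugo, Gita, Jomo.
From those, Nora, Bea, Rhea, Vik, Dana — 8 in total.
Nothing else is reachable above Uma; 8 in all.

8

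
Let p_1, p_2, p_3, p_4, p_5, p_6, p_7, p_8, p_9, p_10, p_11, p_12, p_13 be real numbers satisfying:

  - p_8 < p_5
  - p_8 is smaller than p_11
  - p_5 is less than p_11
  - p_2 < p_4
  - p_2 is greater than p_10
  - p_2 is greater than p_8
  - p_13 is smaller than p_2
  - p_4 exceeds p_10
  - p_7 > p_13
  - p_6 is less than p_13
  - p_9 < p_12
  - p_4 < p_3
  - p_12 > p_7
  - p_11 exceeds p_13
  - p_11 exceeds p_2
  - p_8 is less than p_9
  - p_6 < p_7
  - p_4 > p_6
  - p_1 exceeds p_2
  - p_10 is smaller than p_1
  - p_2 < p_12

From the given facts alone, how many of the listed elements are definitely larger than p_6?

8

From p_6 the given relations immediately reach p_13, p_7, p_4.
From those, p_2, p_11, p_3, p_12 — 7 in total.
From those, p_1 — 8 in total.
Nothing else is reachable above p_6; 8 in all.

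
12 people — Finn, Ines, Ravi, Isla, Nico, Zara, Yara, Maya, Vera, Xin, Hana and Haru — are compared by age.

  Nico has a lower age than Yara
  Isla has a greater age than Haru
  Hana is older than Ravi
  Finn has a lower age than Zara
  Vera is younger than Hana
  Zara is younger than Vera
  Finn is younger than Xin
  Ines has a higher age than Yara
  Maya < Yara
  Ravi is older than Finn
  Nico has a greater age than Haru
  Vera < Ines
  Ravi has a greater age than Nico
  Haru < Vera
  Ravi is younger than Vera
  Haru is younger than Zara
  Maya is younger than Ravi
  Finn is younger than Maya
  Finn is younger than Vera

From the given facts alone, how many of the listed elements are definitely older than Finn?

8

Directly above Finn: Xin, Zara, Maya, Ravi, Vera.
One step further: Yara, Ines, Hana (8 so far).
No other element is forced above Finn by the given relations, so the count is 8.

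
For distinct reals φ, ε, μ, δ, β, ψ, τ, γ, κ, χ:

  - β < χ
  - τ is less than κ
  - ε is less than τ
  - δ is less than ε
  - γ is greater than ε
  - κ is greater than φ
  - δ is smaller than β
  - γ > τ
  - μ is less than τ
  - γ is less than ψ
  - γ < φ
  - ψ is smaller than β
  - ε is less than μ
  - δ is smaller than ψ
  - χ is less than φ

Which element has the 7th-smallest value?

Chaining the given pairs: δ < ε < μ < τ < γ < ψ < β < χ < φ < κ.
The 7th smallest is β.

β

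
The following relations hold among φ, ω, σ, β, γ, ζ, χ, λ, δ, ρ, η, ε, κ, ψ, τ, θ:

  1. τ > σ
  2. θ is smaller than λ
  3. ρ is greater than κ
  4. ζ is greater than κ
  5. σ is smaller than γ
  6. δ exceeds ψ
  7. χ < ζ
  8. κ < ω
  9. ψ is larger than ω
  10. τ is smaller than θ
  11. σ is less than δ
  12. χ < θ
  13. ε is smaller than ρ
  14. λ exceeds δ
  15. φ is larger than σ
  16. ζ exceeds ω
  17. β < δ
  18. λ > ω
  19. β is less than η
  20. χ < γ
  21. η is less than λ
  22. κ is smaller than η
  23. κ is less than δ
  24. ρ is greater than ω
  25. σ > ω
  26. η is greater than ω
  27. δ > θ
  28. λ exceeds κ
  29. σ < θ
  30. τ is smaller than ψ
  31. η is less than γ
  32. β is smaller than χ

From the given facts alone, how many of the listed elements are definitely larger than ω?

11

From ω the given relations immediately reach σ, ψ, η, λ, ζ, ρ.
From those, τ, θ, δ, φ, γ — 11 in total.
No other element is forced above ω by the given relations, so the count is 11.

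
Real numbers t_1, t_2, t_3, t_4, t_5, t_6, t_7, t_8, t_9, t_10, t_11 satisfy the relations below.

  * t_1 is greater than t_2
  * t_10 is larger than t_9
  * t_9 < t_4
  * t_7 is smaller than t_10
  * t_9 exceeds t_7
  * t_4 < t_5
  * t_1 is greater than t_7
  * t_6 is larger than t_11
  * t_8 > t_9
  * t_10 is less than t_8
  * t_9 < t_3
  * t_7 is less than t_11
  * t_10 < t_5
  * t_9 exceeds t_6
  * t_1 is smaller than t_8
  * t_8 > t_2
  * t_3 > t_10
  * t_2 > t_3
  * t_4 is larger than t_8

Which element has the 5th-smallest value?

Piecing the relations together gives one ordering: t_7 < t_11 < t_6 < t_9 < t_10 < t_3 < t_2 < t_1 < t_8 < t_4 < t_5.
The 5th smallest is t_10.

t_10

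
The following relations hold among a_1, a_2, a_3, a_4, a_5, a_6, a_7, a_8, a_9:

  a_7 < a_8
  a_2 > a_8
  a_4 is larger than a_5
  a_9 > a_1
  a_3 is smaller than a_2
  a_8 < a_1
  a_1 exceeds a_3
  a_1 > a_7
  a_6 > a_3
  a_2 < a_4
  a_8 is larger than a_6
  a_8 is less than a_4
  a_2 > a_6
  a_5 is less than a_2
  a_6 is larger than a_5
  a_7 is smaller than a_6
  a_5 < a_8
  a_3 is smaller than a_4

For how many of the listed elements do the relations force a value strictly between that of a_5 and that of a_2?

Chaining upward from a_5 reaches: a_6, a_8, a_1, a_4, a_9.
Chaining downward from a_2 reaches: a_3, a_7, a_6, a_8.
Strictly between a_5 and a_2 are those in both lists: a_6, a_8 — 2 elements.

2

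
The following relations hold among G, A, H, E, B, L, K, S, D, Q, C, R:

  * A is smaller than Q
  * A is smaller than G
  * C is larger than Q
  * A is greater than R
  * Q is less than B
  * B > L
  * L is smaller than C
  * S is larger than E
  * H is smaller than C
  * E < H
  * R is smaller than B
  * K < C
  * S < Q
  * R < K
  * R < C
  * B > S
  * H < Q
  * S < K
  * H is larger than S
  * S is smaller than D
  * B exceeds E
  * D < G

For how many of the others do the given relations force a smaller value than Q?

5

The elements the relations force below Q are R, E, A, S, H — no chain reaches any other.
That is 5.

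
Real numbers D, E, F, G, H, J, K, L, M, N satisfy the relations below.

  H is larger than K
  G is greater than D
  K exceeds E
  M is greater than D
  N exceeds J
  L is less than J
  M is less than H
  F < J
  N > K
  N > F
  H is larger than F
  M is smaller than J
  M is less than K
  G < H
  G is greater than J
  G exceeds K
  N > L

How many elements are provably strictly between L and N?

Chaining upward from L reaches: J, G, H.
Chaining downward from N reaches: D, E, M, F, K, J.
Strictly between L and N are those in both lists: J — 1 element.

1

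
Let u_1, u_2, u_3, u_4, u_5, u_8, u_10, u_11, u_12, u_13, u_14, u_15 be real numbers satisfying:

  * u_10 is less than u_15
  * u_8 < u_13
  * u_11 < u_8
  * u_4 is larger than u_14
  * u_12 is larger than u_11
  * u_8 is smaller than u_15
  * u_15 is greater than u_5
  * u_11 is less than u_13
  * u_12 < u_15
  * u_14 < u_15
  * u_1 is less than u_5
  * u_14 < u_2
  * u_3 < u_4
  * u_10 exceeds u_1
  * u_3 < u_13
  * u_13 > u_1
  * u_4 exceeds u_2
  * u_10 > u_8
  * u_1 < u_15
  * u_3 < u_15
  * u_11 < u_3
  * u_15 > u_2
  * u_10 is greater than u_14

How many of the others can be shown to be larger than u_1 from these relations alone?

Directly above u_1: u_5, u_10, u_15, u_13.
Nothing else is reachable above u_1; 4 in all.

4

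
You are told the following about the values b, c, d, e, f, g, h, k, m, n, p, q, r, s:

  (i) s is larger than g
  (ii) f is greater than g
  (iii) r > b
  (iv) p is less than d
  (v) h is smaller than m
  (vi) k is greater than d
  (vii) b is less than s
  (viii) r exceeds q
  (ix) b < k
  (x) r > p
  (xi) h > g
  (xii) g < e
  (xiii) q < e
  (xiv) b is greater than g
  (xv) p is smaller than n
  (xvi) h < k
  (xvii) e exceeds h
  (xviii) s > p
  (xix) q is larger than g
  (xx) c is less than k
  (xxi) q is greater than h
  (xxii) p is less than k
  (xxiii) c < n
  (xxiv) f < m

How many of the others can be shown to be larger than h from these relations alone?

5

The elements the relations force above h are q, k, e, r, m — no chain reaches any other.
That is 5.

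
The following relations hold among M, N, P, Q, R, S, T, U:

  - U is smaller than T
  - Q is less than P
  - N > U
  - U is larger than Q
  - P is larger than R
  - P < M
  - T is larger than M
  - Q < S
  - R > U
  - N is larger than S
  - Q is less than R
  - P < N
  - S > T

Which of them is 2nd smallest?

Chaining the given pairs: Q < U < R < P < M < T < S < N.
Counting 2 from the smallest end gives U.

U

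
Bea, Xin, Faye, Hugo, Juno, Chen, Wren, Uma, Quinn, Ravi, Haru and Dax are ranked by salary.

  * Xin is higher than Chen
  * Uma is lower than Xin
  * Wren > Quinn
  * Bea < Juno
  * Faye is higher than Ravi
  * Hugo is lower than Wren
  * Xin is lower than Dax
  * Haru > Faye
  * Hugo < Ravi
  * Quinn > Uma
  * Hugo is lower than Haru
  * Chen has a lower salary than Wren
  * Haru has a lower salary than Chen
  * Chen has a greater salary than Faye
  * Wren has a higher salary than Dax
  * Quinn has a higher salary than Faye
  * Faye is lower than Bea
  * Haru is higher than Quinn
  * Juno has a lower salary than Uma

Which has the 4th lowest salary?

Bea

Chaining the given pairs: Hugo < Ravi < Faye < Bea < Juno < Uma < Quinn < Haru < Chen < Xin < Dax < Wren.
Counting 4 from the smallest end gives Bea.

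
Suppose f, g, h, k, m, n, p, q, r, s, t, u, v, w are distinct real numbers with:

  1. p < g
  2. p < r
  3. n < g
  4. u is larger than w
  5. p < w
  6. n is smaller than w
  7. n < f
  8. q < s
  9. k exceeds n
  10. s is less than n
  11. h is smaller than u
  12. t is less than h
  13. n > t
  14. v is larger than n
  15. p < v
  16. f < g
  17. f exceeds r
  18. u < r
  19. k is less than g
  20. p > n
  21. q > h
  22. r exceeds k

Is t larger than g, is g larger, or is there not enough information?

g

t < h and h < q give t < q.
With q < s: t < h < q < s.
Then s < n extends the chain to n.
Then n < p extends the chain to p.
Then p < w extends the chain to w.
With w < u: t < h < q < s < n < p < w < u.
Then u < r extends the chain to r.
Then r < f extends the chain to f.
Then f < g extends the chain to g.
So g is larger.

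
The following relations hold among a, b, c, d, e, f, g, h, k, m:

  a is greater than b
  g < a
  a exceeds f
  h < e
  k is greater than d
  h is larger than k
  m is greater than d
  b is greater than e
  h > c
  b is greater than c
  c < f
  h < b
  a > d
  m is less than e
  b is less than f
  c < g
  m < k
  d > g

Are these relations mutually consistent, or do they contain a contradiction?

The single ordering c < g < d < m < k < h < e < b < f < a satisfies every listed relation, so no contradiction arises.

consistent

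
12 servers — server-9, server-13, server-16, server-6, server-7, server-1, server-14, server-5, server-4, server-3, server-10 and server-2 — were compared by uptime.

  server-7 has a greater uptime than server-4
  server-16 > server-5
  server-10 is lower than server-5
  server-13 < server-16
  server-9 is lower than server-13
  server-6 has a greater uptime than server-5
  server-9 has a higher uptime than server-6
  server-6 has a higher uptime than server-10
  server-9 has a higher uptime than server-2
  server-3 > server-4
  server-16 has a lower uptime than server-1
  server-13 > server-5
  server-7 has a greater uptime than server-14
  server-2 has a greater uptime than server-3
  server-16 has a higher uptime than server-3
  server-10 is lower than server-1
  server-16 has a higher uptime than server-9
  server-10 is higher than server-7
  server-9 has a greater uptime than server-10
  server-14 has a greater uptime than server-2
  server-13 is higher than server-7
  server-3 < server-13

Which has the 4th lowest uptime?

Piecing the relations together gives one ordering: server-4 < server-3 < server-2 < server-14 < server-7 < server-10 < server-5 < server-6 < server-9 < server-13 < server-16 < server-1.
Counting 4 from the smallest end gives server-14.

server-14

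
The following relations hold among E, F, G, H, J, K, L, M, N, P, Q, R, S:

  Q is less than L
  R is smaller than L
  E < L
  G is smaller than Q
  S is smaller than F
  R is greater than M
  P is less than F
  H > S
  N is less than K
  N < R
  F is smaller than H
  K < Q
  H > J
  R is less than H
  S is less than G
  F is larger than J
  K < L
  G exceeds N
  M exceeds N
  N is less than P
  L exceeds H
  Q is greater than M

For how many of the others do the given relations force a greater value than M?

4

From M the given relations immediately reach R, Q.
From those, H, L — 4 in total.
Nothing else is reachable above M; 4 in all.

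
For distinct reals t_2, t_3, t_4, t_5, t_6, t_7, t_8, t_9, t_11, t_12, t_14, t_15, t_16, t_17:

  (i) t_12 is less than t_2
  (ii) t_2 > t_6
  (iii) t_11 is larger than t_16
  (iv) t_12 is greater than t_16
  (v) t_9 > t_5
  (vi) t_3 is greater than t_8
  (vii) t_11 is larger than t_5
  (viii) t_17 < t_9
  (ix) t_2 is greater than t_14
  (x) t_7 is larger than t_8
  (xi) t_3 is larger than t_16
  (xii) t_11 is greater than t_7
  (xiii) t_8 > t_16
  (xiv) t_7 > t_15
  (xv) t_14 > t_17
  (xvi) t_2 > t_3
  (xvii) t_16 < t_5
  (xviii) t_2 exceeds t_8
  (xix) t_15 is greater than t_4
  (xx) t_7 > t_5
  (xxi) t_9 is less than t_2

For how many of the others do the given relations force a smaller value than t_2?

Directly below t_2: t_8, t_3, t_6, t_14, t_12, t_9.
One step further: t_16, t_17, t_5 (9 so far).
Nothing else is reachable below t_2; 9 in all.

9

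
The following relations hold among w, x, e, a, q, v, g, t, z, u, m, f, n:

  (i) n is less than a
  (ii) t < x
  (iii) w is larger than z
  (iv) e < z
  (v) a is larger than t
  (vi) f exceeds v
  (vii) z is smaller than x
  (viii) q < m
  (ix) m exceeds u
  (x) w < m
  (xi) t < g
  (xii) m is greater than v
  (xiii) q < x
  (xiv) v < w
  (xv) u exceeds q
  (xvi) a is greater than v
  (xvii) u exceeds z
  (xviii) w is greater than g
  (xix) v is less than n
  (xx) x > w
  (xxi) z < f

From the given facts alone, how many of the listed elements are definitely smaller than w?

5

From w the given relations immediately reach v, z, g.
From those, t, e — 5 in total.
Nothing else is reachable below w; 5 in all.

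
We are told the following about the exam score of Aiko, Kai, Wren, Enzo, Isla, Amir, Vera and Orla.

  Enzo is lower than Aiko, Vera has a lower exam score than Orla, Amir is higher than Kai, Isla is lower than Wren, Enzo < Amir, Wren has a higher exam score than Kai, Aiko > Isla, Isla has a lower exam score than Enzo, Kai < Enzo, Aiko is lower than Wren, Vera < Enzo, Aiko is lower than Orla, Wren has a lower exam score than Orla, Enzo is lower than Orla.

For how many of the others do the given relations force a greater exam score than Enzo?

4

From Enzo the given relations immediately reach Amir, Aiko, Orla.
From those, Wren — 4 in total.
No other element is forced above Enzo by the given relations, so the count is 4.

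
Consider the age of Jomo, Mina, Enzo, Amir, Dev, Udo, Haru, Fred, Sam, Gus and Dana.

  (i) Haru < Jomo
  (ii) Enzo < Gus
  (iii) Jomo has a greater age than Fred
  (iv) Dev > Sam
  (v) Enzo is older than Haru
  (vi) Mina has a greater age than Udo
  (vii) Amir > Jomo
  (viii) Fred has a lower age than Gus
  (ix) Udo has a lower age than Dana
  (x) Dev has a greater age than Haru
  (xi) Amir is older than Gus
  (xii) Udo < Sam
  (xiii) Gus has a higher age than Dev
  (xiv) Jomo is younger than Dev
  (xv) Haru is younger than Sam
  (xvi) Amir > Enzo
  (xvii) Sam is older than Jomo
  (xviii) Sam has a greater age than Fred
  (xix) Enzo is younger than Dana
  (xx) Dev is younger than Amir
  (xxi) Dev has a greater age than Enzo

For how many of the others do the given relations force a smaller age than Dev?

The elements the relations force below Dev are Haru, Udo, Enzo, Fred, Jomo, Sam — no chain reaches any other.
That is 6.

6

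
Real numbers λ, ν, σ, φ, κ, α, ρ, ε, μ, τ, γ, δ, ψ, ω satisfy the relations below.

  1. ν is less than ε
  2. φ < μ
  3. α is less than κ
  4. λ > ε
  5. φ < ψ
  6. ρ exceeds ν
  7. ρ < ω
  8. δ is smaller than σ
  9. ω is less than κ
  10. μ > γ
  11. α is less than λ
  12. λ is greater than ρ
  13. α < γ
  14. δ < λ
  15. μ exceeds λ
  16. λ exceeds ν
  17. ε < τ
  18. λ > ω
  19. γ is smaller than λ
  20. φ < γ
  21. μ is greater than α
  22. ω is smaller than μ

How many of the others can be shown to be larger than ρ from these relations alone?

Directly above ρ: ω, λ.
One step further: κ, μ (4 so far).
Nothing else is reachable above ρ; 4 in all.

4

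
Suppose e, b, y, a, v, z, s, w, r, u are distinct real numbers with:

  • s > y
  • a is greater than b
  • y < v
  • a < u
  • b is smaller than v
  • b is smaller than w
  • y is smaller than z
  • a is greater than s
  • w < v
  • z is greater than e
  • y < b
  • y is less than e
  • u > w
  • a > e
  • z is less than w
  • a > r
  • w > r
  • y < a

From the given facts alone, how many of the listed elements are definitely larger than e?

The elements the relations force above e are z, w, a, v, u — no chain reaches any other.
That is 5.

5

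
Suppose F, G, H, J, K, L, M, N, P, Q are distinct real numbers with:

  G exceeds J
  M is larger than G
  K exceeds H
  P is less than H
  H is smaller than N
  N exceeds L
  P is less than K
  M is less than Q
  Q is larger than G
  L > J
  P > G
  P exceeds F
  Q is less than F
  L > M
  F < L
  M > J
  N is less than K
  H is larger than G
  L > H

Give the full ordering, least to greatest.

Nothing is placed below J, so it is least; from there J < G; G < M; M < Q; Q < F; F < P; P < H; H < L; L < N; N < K, each given directly.

J < G < M < Q < F < P < H < L < N < K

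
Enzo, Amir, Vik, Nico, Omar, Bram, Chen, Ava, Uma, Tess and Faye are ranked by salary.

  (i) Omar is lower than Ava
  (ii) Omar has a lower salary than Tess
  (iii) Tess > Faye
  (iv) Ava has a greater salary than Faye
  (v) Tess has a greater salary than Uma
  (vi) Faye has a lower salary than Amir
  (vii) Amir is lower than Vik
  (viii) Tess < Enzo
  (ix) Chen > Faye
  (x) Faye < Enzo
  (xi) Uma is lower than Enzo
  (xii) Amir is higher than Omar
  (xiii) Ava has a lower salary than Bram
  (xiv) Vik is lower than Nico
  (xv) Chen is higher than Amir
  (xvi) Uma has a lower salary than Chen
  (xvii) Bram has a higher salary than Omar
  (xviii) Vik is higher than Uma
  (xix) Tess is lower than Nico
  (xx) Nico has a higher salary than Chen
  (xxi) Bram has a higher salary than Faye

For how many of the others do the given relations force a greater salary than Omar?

8

The elements the relations force above Omar are Ava, Amir, Vik, Tess, Enzo, Chen, Bram, Nico — no chain reaches any other.
That is 8.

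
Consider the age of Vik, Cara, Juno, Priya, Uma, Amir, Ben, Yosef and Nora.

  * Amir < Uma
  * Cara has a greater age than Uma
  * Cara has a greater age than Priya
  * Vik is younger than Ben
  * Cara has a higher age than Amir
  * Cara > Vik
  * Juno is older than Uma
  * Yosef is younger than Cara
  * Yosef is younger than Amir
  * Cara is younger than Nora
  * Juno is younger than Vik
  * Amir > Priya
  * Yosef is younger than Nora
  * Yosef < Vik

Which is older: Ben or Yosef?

Yosef < Amir and Amir < Uma give Yosef < Uma.
With Uma < Juno: Yosef < Amir < Uma < Juno.
Then Juno < Vik extends the chain to Vik.
Then Vik < Ben extends the chain to Ben.
So Yosef < Ben; Ben is the older of the two.

Ben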